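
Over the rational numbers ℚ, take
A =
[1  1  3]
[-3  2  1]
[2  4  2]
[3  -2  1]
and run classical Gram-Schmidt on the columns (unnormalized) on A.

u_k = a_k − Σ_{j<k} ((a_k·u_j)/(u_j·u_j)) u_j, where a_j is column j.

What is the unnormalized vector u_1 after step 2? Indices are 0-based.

u_1 = (26/23, 37/23, 98/23, -37/23)

Step 1: u_0 = a_0 = (1, -3, 2, 3).
Step 2: u_1 = a_1 − (-3/23)·u_0 = (26/23, 37/23, 98/23, -37/23).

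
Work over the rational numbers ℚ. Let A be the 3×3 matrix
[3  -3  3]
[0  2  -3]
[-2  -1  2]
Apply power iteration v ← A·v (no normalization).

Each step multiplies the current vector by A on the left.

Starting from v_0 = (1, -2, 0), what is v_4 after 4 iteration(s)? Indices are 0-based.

v_0 = (1, -2, 0).
v_1 = A·v_0 = (9, -4, 0).
v_2 = A·v_1 = (39, -8, -14).
v_3 = A·v_2 = (99, 26, -98).
v_4 = A·v_3 = (-75, 346, -420).

v_4 = (-75, 346, -420)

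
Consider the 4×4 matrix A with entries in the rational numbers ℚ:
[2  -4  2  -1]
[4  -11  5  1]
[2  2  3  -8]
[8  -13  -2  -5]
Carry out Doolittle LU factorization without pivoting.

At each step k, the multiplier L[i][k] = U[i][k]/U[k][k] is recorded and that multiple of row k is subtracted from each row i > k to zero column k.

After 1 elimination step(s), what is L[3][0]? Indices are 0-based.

[col 0] pivot 2
  R1 -= 2*R0 → (0, -3, 1, 3)  (L[1][0] := 2)
  R2 -= 1*R0 → (0, 6, 1, -7)  (L[2][0] := 1)
  R3 -= 4*R0 → (0, 3, -10, -1)  (L[3][0] := 4)

L[3][0] = 4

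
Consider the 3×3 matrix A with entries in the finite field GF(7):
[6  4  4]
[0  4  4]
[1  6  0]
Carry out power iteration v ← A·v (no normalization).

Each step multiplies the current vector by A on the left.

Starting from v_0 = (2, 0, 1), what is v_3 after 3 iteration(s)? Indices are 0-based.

v_0 = (2, 0, 1).
v_1 = A·v_0 = (2, 4, 2).
v_2 = A·v_1 = (1, 3, 5).
v_3 = A·v_2 = (3, 4, 5).

v_3 = (3, 4, 5)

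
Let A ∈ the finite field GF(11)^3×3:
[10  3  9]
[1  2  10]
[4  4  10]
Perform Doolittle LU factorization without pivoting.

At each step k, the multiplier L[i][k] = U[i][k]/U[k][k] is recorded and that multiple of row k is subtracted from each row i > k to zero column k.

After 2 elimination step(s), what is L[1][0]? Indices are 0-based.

L[1][0] = 10

k=0: U[0][0]=10
  eliminate (1,0): mult=10, new row 1: (0, 5, 8); set L[1][0]=10
  eliminate (2,0): mult=7, new row 2: (0, 5, 2); set L[2][0]=7
k=1: U[1][1]=5
  eliminate (2,1): mult=1, new row 2: (0, 0, 5); set L[2][1]=1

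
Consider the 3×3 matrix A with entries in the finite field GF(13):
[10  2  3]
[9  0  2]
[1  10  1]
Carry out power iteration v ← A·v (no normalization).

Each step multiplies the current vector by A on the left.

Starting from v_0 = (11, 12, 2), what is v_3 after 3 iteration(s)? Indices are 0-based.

v_3 = (10, 7, 4)

v_0 = (11, 12, 2).
v_1 = A·v_0 = (10, 12, 3).
v_2 = A·v_1 = (3, 5, 3).
v_3 = A·v_2 = (10, 7, 4).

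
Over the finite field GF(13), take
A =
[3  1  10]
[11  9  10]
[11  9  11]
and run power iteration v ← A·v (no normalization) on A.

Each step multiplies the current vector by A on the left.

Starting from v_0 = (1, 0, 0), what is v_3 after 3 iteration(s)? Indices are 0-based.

v_0 = (1, 0, 0).
v_1 = A·v_0 = (3, 11, 11).
v_2 = A·v_1 = (0, 8, 6).
v_3 = A·v_2 = (3, 2, 8).

v_3 = (3, 2, 8)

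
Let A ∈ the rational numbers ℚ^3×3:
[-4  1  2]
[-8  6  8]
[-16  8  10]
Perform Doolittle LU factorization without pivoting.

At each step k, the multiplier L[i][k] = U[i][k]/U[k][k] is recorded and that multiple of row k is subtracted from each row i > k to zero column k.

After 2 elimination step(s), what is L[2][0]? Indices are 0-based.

k=0: U[0][0]=-4
  eliminate (1,0): mult=2, new row 1: (0, 4, 4); set L[1][0]=2
  eliminate (2,0): mult=4, new row 2: (0, 4, 2); set L[2][0]=4
k=1: U[1][1]=4
  eliminate (2,1): mult=1, new row 2: (0, 0, -2); set L[2][1]=1

L[2][0] = 4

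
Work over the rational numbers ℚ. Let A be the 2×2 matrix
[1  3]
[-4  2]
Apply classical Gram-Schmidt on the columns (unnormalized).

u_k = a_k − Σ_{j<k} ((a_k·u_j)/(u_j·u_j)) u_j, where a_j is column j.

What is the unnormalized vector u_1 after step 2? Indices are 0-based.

Step 1: u_0 = a_0 = (1, -4).
Step 2: u_1 = a_1 − (-5/17)·u_0 = (56/17, 14/17).

u_1 = (56/17, 14/17)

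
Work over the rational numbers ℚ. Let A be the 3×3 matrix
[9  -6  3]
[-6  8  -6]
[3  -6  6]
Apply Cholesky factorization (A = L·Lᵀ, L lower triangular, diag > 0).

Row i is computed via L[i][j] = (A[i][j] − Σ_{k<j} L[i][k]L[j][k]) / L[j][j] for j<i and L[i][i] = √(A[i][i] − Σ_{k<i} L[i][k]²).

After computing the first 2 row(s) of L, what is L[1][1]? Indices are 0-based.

Step 1: L[0][0] = √(9) = 3.
  L[1][0] = (-6) / L[0][0] = -2.
Step 2: L[1][1] = √(4) = 2.

L[1][1] = 2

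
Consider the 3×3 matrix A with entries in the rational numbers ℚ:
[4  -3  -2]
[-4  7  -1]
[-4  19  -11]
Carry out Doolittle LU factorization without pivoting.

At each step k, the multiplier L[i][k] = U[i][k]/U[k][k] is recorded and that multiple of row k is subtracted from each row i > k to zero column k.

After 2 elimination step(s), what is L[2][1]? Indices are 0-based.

L[2][1] = 4

Step 1: pivot at (0,0) is 4.
  row1 ← row1 − (-1)·row0  ⇒  L[1][0]=-1, U row1=(0, 4, -3)
  row2 ← row2 − (-1)·row0  ⇒  L[2][0]=-1, U row2=(0, 16, -13)
Step 2: pivot at (1,1) is 4.
  row2 ← row2 − (4)·row1  ⇒  L[2][1]=4, U row2=(0, 0, -1)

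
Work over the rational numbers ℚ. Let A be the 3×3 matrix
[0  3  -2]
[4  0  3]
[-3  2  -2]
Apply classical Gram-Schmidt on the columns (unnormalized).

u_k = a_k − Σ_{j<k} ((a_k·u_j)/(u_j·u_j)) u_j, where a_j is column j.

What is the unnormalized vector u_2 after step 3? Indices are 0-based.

u_2 = (-152/289, 171/289, 228/289)

Step 1: u_0 = a_0 = (0, 4, -3).
Step 2: u_1 = a_1 − (-6/25)·u_0 = (3, 24/25, 32/25).
Step 3: u_2 = a_2 − (18/25)·u_0 − (-142/289)·u_1 = (-152/289, 171/289, 228/289).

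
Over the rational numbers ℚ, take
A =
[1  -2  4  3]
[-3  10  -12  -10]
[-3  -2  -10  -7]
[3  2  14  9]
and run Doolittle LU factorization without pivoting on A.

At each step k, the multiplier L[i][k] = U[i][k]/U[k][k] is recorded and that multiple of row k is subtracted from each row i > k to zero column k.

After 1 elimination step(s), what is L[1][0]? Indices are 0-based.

[col 0] pivot 1
  R1 -= -3*R0 → (0, 4, 0, -1)  (L[1][0] := -3)
  R2 -= -3*R0 → (0, -8, 2, 2)  (L[2][0] := -3)
  R3 -= 3*R0 → (0, 8, 2, 0)  (L[3][0] := 3)

L[1][0] = -3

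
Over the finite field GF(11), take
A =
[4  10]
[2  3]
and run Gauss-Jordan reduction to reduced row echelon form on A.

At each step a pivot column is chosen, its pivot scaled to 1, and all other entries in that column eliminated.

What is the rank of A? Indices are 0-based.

rank = 2

[1] R0 /= 4  ⇒  (1, 8)
     R1 -= 2·R0  ⇒  (0, 9)
[2] R1 /= 9  ⇒  (0, 1)
     R0 -= 8·R1  ⇒  (1, 0)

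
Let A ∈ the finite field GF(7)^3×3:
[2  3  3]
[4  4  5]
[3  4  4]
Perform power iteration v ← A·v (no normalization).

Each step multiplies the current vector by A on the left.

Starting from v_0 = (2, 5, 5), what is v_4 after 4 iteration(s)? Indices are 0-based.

v_0 = (2, 5, 5).
v_1 = A·v_0 = (6, 4, 4).
v_2 = A·v_1 = (1, 4, 1).
v_3 = A·v_2 = (3, 4, 2).
v_4 = A·v_3 = (3, 3, 5).

v_4 = (3, 3, 5)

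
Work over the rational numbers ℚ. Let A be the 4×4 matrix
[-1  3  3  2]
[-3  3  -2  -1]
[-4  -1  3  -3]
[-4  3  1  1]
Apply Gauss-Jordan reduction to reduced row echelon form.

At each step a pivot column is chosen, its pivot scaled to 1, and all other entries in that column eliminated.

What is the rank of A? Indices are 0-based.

rank = 4

[1] R0 /= -1  ⇒  (1, -3, -3, -2)
     R1 -= -3·R0  ⇒  (0, -6, -11, -7)
     R2 -= -4·R0  ⇒  (0, -13, -9, -11)
     R3 -= -4·R0  ⇒  (0, -9, -11, -7)
[2] R1 /= -6  ⇒  (0, 1, 11/6, 7/6)
     R0 -= -3·R1  ⇒  (1, 0, 5/2, 3/2)
     R2 -= -13·R1  ⇒  (0, 0, 89/6, 25/6)
     R3 -= -9·R1  ⇒  (0, 0, 11/2, 7/2)
[3] R2 /= 89/6  ⇒  (0, 0, 1, 25/89)
     R0 -= 5/2·R2  ⇒  (1, 0, 0, 71/89)
     R1 -= 11/6·R2  ⇒  (0, 1, 0, 58/89)
     R3 -= 11/2·R2  ⇒  (0, 0, 0, 174/89)
[4] R3 /= 174/89  ⇒  (0, 0, 0, 1)
     R0 -= 71/89·R3  ⇒  (1, 0, 0, 0)
     R1 -= 58/89·R3  ⇒  (0, 1, 0, 0)
     R2 -= 25/89·R3  ⇒  (0, 0, 1, 0)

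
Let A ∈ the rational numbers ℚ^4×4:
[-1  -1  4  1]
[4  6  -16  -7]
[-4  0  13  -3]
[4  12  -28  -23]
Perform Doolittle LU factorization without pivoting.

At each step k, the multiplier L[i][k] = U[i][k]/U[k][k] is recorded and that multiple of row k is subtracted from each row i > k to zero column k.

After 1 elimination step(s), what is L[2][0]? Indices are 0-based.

L[2][0] = 4

[col 0] pivot -1
  R1 -= -4*R0 → (0, 2, 0, -3)  (L[1][0] := -4)
  R2 -= 4*R0 → (0, 4, -3, -7)  (L[2][0] := 4)
  R3 -= -4*R0 → (0, 8, -12, -19)  (L[3][0] := -4)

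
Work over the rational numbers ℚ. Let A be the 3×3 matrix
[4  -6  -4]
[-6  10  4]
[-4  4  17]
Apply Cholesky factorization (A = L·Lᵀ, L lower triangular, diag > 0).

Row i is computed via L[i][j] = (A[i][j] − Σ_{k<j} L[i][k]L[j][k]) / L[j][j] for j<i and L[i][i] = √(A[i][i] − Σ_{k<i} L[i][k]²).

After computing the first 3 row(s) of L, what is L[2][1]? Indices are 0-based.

Step 1: L[0][0] = √(4) = 2.
  L[1][0] = (-6) / L[0][0] = -3.
Step 2: L[1][1] = √(1) = 1.
  L[2][0] = (-4) / L[0][0] = -2.
  L[2][1] = (-2) / L[1][1] = -2.
Step 3: L[2][2] = √(9) = 3.

L[2][1] = -2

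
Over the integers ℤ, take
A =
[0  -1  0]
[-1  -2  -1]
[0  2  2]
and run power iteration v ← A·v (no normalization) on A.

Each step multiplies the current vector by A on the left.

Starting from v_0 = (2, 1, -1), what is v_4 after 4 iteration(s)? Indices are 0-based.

v_0 = (2, 1, -1).
v_1 = A·v_0 = (-1, -3, 0).
v_2 = A·v_1 = (3, 7, -6).
v_3 = A·v_2 = (-7, -11, 2).
v_4 = A·v_3 = (11, 27, -18).

v_4 = (11, 27, -18)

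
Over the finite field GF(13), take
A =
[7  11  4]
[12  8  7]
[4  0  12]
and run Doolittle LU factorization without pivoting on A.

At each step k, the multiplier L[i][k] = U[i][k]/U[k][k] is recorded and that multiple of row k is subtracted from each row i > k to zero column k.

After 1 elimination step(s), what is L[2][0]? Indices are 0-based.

L[2][0] = 8

k=0: U[0][0]=7
  eliminate (1,0): mult=11, new row 1: (0, 4, 2); set L[1][0]=11
  eliminate (2,0): mult=8, new row 2: (0, 3, 6); set L[2][0]=8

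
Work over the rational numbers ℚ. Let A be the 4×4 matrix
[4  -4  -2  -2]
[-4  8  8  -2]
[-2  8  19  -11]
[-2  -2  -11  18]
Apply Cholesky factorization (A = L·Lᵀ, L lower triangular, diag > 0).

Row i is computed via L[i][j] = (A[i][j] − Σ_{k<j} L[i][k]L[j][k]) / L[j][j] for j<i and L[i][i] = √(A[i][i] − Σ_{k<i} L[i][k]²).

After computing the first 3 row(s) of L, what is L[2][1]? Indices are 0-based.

Step 1: L[0][0] = √(4) = 2.
  L[1][0] = (-4) / L[0][0] = -2.
Step 2: L[1][1] = √(4) = 2.
  L[2][0] = (-2) / L[0][0] = -1.
  L[2][1] = (6) / L[1][1] = 3.
Step 3: L[2][2] = √(9) = 3.

L[2][1] = 3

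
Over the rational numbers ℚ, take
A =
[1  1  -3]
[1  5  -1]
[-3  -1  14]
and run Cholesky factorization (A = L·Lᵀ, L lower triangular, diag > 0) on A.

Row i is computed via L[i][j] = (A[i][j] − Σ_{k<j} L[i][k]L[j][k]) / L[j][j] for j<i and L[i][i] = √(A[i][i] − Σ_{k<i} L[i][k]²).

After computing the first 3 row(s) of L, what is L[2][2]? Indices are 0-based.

L[2][2] = 2

Step 1: L[0][0] = √(1) = 1.
  L[1][0] = (1) / L[0][0] = 1.
Step 2: L[1][1] = √(4) = 2.
  L[2][0] = (-3) / L[0][0] = -3.
  L[2][1] = (2) / L[1][1] = 1.
Step 3: L[2][2] = √(4) = 2.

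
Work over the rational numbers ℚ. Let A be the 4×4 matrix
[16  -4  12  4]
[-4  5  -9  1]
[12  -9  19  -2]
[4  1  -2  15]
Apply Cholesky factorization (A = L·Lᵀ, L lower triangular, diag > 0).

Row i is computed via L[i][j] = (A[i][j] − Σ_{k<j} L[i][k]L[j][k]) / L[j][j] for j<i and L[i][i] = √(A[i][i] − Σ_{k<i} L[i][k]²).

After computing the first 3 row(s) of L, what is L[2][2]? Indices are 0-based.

Step 1: L[0][0] = √(16) = 4.
  L[1][0] = (-4) / L[0][0] = -1.
Step 2: L[1][1] = √(4) = 2.
  L[2][0] = (12) / L[0][0] = 3.
  L[2][1] = (-6) / L[1][1] = -3.
Step 3: L[2][2] = √(1) = 1.

L[2][2] = 1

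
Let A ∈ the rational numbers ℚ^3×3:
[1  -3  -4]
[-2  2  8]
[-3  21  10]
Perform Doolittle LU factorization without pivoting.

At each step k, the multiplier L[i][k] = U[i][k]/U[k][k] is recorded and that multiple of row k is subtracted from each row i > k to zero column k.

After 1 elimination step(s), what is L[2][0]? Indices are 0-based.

L[2][0] = -3

[col 0] pivot 1
  R1 -= -2*R0 → (0, -4, 0)  (L[1][0] := -2)
  R2 -= -3*R0 → (0, 12, -2)  (L[2][0] := -3)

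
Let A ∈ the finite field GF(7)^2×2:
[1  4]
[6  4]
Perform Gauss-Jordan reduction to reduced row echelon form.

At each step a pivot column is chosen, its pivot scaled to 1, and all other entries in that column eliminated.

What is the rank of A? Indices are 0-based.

[1] R0 /= 1  ⇒  (1, 4)
     R1 -= 6·R0  ⇒  (0, 1)
[2] R1 /= 1  ⇒  (0, 1)
     R0 -= 4·R1  ⇒  (1, 0)

rank = 2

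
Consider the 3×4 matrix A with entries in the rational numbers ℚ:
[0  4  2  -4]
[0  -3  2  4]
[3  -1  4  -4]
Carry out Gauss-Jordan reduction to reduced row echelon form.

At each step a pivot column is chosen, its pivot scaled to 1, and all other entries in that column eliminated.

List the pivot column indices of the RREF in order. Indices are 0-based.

pivot columns: 0, 1, 2

[1] R0 <-> R2
[1] R0 /= 3  ⇒  (1, -1/3, 4/3, -4/3)
[2] R1 /= -3  ⇒  (0, 1, -2/3, -4/3)
     R0 -= -1/3·R1  ⇒  (1, 0, 10/9, -16/9)
     R2 -= 4·R1  ⇒  (0, 0, 14/3, 4/3)
[3] R2 /= 14/3  ⇒  (0, 0, 1, 2/7)
     R0 -= 10/9·R2  ⇒  (1, 0, 0, -44/21)
     R1 -= -2/3·R2  ⇒  (0, 1, 0, -8/7)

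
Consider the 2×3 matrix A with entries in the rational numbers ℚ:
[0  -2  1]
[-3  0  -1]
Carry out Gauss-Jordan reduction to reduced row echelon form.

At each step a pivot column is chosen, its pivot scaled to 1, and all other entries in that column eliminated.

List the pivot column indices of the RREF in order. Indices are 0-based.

pivot(0,0): swap R0↔R1
pivot(0,0)=-3: scale R0 → (1, 0, 1/3)
pivot(1,1)=-2: scale R1 → (0, 1, -1/2)

pivot columns: 0, 1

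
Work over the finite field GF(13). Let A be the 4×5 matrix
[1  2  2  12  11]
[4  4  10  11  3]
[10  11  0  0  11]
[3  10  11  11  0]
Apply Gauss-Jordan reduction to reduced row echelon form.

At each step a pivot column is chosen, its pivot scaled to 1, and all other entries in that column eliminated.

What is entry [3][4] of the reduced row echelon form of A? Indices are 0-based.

pivot(0,0)=1: scale R0 → (1, 2, 2, 12, 11)
  clear (1,0): R1 −= (4)R0 → (0, 9, 2, 2, 11)
  clear (2,0): R2 −= (10)R0 → (0, 4, 6, 10, 5)
  clear (3,0): R3 −= (3)R0 → (0, 4, 5, 1, 6)
pivot(1,1)=9: scale R1 → (0, 1, 6, 6, 7)
  clear (0,1): R0 −= (2)R1 → (1, 0, 3, 0, 10)
  clear (2,1): R2 −= (4)R1 → (0, 0, 8, 12, 3)
  clear (3,1): R3 −= (4)R1 → (0, 0, 7, 3, 4)
pivot(2,2)=8: scale R2 → (0, 0, 1, 8, 2)
  clear (0,2): R0 −= (3)R2 → (1, 0, 0, 2, 4)
  clear (1,2): R1 −= (6)R2 → (0, 1, 0, 10, 8)
  clear (3,2): R3 −= (7)R2 → (0, 0, 0, 12, 3)
pivot(3,3)=12: scale R3 → (0, 0, 0, 1, 10)
  clear (0,3): R0 −= (2)R3 → (1, 0, 0, 0, 10)
  clear (1,3): R1 −= (10)R3 → (0, 1, 0, 0, 12)
  clear (2,3): R2 −= (8)R3 → (0, 0, 1, 0, 0)

M[3][4] = 10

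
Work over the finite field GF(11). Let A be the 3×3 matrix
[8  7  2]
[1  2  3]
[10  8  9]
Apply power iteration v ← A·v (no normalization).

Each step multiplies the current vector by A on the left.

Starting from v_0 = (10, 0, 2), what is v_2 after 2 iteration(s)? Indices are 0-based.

v_0 = (10, 0, 2).
v_1 = A·v_0 = (7, 5, 8).
v_2 = A·v_1 = (8, 8, 6).

v_2 = (8, 8, 6)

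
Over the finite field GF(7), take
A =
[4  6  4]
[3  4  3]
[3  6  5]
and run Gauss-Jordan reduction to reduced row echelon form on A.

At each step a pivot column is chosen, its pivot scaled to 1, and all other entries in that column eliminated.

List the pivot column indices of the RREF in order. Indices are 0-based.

[1] R0 /= 4  ⇒  (1, 5, 1)
     R1 -= 3·R0  ⇒  (0, 3, 0)
     R2 -= 3·R0  ⇒  (0, 5, 2)
[2] R1 /= 3  ⇒  (0, 1, 0)
     R0 -= 5·R1  ⇒  (1, 0, 1)
     R2 -= 5·R1  ⇒  (0, 0, 2)
[3] R2 /= 2  ⇒  (0, 0, 1)
     R0 -= 1·R2  ⇒  (1, 0, 0)

pivot columns: 0, 1, 2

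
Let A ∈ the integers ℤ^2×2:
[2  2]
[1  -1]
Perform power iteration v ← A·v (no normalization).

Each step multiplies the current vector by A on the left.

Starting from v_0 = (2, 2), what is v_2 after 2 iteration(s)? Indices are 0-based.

v_2 = (16, 8)

v_0 = (2, 2).
v_1 = A·v_0 = (8, 0).
v_2 = A·v_1 = (16, 8).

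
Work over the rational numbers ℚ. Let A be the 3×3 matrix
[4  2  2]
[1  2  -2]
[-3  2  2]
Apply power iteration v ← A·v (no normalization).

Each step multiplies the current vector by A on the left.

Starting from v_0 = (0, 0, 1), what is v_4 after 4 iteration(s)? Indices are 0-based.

v_4 = (-48, 120, -104)

v_0 = (0, 0, 1).
v_1 = A·v_0 = (2, -2, 2).
v_2 = A·v_1 = (8, -6, -6).
v_3 = A·v_2 = (8, 8, -48).
v_4 = A·v_3 = (-48, 120, -104).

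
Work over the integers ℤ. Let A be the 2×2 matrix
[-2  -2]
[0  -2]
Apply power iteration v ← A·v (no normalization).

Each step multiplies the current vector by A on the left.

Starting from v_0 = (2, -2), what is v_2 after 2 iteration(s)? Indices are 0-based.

v_0 = (2, -2).
v_1 = A·v_0 = (0, 4).
v_2 = A·v_1 = (-8, -8).

v_2 = (-8, -8)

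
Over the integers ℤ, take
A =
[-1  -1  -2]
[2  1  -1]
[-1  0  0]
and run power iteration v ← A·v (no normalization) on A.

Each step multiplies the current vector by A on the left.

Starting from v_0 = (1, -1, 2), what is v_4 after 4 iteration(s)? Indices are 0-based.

v_0 = (1, -1, 2).
v_1 = A·v_0 = (-4, -1, -1).
v_2 = A·v_1 = (7, -8, 4).
v_3 = A·v_2 = (-7, 2, -7).
v_4 = A·v_3 = (19, -5, 7).

v_4 = (19, -5, 7)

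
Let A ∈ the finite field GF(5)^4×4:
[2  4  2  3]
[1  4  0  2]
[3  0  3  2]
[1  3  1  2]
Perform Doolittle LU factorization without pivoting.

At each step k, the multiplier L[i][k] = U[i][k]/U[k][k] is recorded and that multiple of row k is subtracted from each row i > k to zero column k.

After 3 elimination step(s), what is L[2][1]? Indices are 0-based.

k=0: U[0][0]=2
  eliminate (1,0): mult=3, new row 1: (0, 2, 4, 3); set L[1][0]=3
  eliminate (2,0): mult=4, new row 2: (0, 4, 0, 0); set L[2][0]=4
  eliminate (3,0): mult=3, new row 3: (0, 1, 0, 3); set L[3][0]=3
k=1: U[1][1]=2
  eliminate (2,1): mult=2, new row 2: (0, 0, 2, 4); set L[2][1]=2
  eliminate (3,1): mult=3, new row 3: (0, 0, 3, 4); set L[3][1]=3
k=2: U[2][2]=2
  eliminate (3,2): mult=4, new row 3: (0, 0, 0, 3); set L[3][2]=4

L[2][1] = 2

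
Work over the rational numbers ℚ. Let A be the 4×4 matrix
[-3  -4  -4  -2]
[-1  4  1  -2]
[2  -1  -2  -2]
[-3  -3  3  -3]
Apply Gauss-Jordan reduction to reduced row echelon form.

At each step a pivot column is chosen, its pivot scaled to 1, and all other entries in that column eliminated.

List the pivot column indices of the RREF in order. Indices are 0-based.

pivot columns: 0, 1, 2, 3

pivot(0,0)=-3: scale R0 → (1, 4/3, 4/3, 2/3)
  clear (1,0): R1 −= (-1)R0 → (0, 16/3, 7/3, -4/3)
  clear (2,0): R2 −= (2)R0 → (0, -11/3, -14/3, -10/3)
  clear (3,0): R3 −= (-3)R0 → (0, 1, 7, -1)
pivot(1,1)=16/3: scale R1 → (0, 1, 7/16, -1/4)
  clear (0,1): R0 −= (4/3)R1 → (1, 0, 3/4, 1)
  clear (2,1): R2 −= (-11/3)R1 → (0, 0, -49/16, -17/4)
  clear (3,1): R3 −= (1)R1 → (0, 0, 105/16, -3/4)
pivot(2,2)=-49/16: scale R2 → (0, 0, 1, 68/49)
  clear (0,2): R0 −= (3/4)R2 → (1, 0, 0, -2/49)
  clear (1,2): R1 −= (7/16)R2 → (0, 1, 0, -6/7)
  clear (3,2): R3 −= (105/16)R2 → (0, 0, 0, -69/7)
pivot(3,3)=-69/7: scale R3 → (0, 0, 0, 1)
  clear (0,3): R0 −= (-2/49)R3 → (1, 0, 0, 0)
  clear (1,3): R1 −= (-6/7)R3 → (0, 1, 0, 0)
  clear (2,3): R2 −= (68/49)R3 → (0, 0, 1, 0)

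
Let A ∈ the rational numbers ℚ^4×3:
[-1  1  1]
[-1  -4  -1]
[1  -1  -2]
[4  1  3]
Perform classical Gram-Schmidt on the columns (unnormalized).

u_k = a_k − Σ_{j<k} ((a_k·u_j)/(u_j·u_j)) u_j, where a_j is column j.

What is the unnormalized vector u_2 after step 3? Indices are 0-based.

u_2 = (1, 1, -2, 1)

Step 1: u_0 = a_0 = (-1, -1, 1, 4).
Step 2: u_1 = a_1 − (6/19)·u_0 = (25/19, -70/19, -25/19, -5/19).
Step 3: u_2 = a_2 − (10/19)·u_0 − (2/5)·u_1 = (1, 1, -2, 1).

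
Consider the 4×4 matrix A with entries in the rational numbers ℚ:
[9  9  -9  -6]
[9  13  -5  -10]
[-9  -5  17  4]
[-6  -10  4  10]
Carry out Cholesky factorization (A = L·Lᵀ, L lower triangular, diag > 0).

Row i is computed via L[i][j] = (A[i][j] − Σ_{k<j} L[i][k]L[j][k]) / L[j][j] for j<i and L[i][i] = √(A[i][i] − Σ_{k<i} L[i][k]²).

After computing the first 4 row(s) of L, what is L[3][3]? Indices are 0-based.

L[3][3] = 1

Step 1: L[0][0] = √(9) = 3.
  L[1][0] = (9) / L[0][0] = 3.
Step 2: L[1][1] = √(4) = 2.
  L[2][0] = (-9) / L[0][0] = -3.
  L[2][1] = (4) / L[1][1] = 2.
Step 3: L[2][2] = √(4) = 2.
  L[3][0] = (-6) / L[0][0] = -2.
  L[3][1] = (-4) / L[1][1] = -2.
  L[3][2] = (2) / L[2][2] = 1.
Step 4: L[3][3] = √(1) = 1.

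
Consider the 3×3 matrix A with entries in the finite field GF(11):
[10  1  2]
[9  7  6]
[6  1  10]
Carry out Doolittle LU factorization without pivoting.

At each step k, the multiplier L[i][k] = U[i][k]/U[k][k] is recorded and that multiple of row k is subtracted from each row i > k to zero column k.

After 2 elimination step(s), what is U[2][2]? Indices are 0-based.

U[2][2] = 6

Step 1: pivot at (0,0) is 10.
  row1 ← row1 − (2)·row0  ⇒  L[1][0]=2, U row1=(0, 5, 2)
  row2 ← row2 − (5)·row0  ⇒  L[2][0]=5, U row2=(0, 7, 0)
Step 2: pivot at (1,1) is 5.
  row2 ← row2 − (8)·row1  ⇒  L[2][1]=8, U row2=(0, 0, 6)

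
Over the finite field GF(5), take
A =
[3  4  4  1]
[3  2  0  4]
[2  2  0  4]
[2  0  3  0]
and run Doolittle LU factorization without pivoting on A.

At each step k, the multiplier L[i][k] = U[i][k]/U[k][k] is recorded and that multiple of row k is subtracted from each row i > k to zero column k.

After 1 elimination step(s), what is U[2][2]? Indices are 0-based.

k=0: U[0][0]=3
  eliminate (1,0): mult=1, new row 1: (0, 3, 1, 3); set L[1][0]=1
  eliminate (2,0): mult=4, new row 2: (0, 1, 4, 0); set L[2][0]=4
  eliminate (3,0): mult=4, new row 3: (0, 4, 2, 1); set L[3][0]=4

U[2][2] = 4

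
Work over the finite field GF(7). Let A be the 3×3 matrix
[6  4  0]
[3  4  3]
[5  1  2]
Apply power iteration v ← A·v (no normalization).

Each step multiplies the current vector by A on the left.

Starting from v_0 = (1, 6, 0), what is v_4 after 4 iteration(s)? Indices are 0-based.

v_0 = (1, 6, 0).
v_1 = A·v_0 = (2, 6, 4).
v_2 = A·v_1 = (1, 0, 3).
v_3 = A·v_2 = (6, 5, 4).
v_4 = A·v_3 = (0, 1, 1).

v_4 = (0, 1, 1)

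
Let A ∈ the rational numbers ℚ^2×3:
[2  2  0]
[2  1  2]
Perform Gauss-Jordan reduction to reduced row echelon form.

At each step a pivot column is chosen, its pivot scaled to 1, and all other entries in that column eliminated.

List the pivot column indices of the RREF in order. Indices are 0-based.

pivot(0,0)=2: scale R0 → (1, 1, 0)
  clear (1,0): R1 −= (2)R0 → (0, -1, 2)
pivot(1,1)=-1: scale R1 → (0, 1, -2)
  clear (0,1): R0 −= (1)R1 → (1, 0, 2)

pivot columns: 0, 1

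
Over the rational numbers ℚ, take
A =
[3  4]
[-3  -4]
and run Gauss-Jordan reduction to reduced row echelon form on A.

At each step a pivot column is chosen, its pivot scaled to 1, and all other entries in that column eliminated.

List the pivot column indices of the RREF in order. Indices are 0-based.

pivot columns: 0

[1] R0 /= 3  ⇒  (1, 4/3)
     R1 -= -3·R0  ⇒  (0, 0)
column 1 empty below row 1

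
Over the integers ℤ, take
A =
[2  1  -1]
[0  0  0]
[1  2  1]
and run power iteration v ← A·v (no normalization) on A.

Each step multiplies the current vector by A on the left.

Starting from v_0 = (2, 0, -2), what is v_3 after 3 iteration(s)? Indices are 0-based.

v_3 = (18, 0, 18)

v_0 = (2, 0, -2).
v_1 = A·v_0 = (6, 0, 0).
v_2 = A·v_1 = (12, 0, 6).
v_3 = A·v_2 = (18, 0, 18).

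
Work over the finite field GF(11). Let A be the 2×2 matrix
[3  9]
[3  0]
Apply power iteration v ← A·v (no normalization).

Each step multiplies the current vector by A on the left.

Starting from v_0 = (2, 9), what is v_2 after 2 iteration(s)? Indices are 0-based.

v_0 = (2, 9).
v_1 = A·v_0 = (10, 6).
v_2 = A·v_1 = (7, 8).

v_2 = (7, 8)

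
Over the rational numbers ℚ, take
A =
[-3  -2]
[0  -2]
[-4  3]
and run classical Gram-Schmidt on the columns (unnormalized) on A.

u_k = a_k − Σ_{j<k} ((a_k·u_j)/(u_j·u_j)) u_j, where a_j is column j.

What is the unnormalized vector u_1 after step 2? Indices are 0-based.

Step 1: u_0 = a_0 = (-3, 0, -4).
Step 2: u_1 = a_1 − (-6/25)·u_0 = (-68/25, -2, 51/25).

u_1 = (-68/25, -2, 51/25)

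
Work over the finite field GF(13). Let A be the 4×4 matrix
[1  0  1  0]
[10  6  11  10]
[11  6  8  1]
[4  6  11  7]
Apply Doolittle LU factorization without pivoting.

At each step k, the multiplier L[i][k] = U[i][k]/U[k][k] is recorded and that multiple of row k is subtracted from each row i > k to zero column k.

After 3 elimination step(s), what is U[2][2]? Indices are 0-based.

[col 0] pivot 1
  R1 -= 10*R0 → (0, 6, 1, 10)  (L[1][0] := 10)
  R2 -= 11*R0 → (0, 6, 10, 1)  (L[2][0] := 11)
  R3 -= 4*R0 → (0, 6, 7, 7)  (L[3][0] := 4)
[col 1] pivot 6
  R2 -= 1*R1 → (0, 0, 9, 4)  (L[2][1] := 1)
  R3 -= 1*R1 → (0, 0, 6, 10)  (L[3][1] := 1)
[col 2] pivot 9
  R3 -= 5*R2 → (0, 0, 0, 3)  (L[3][2] := 5)

U[2][2] = 9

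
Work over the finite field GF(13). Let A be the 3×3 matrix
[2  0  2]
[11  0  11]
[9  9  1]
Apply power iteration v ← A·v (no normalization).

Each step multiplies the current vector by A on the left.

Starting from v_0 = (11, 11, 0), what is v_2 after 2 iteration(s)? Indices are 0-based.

v_0 = (11, 11, 0).
v_1 = A·v_0 = (9, 4, 3).
v_2 = A·v_1 = (11, 2, 3).

v_2 = (11, 2, 3)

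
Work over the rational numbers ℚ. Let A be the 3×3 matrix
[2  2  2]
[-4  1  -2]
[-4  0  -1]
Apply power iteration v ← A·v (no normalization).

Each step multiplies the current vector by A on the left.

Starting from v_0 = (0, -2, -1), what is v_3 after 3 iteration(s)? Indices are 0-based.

v_0 = (0, -2, -1).
v_1 = A·v_0 = (-6, 0, 1).
v_2 = A·v_1 = (-10, 22, 23).
v_3 = A·v_2 = (70, 16, 17).

v_3 = (70, 16, 17)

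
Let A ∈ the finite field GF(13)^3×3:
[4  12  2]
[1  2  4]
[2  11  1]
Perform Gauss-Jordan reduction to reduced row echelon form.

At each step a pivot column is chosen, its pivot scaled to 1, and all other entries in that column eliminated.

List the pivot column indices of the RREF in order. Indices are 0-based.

pivot columns: 0, 1, 2

step 1: normalize row 0 (÷4) = (1, 3, 7)
  row 1: subtract 1×row0 = (0, 12, 10)
  row 2: subtract 2×row0 = (0, 5, 0)
step 2: normalize row 1 (÷12) = (0, 1, 3)
  row 0: subtract 3×row1 = (1, 0, 11)
  row 2: subtract 5×row1 = (0, 0, 11)
step 3: normalize row 2 (÷11) = (0, 0, 1)
  row 0: subtract 11×row2 = (1, 0, 0)
  row 1: subtract 3×row2 = (0, 1, 0)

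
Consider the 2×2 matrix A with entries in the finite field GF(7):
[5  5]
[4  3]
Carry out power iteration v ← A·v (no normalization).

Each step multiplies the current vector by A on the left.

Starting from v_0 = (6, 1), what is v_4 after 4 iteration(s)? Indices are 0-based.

v_4 = (5, 5)

v_0 = (6, 1).
v_1 = A·v_0 = (0, 6).
v_2 = A·v_1 = (2, 4).
v_3 = A·v_2 = (2, 6).
v_4 = A·v_3 = (5, 5).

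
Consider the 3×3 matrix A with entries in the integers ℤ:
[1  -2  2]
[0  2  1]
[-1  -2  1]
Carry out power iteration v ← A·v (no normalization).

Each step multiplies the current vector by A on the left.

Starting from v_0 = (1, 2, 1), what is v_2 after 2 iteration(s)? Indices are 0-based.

v_0 = (1, 2, 1).
v_1 = A·v_0 = (-1, 5, -4).
v_2 = A·v_1 = (-19, 6, -13).

v_2 = (-19, 6, -13)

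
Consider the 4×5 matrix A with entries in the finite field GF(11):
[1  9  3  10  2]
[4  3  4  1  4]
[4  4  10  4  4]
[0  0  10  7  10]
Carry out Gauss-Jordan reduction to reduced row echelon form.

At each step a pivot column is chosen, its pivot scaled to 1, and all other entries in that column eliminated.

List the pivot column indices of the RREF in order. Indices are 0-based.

pivot columns: 0, 1, 2, 3

pivot(0,0)=1: scale R0 → (1, 9, 3, 10, 2)
  clear (1,0): R1 −= (4)R0 → (0, 0, 3, 5, 7)
  clear (2,0): R2 −= (4)R0 → (0, 1, 9, 8, 7)
pivot(1,1): swap R1↔R2
pivot(1,1)=1: scale R1 → (0, 1, 9, 8, 7)
  clear (0,1): R0 −= (9)R1 → (1, 0, 10, 4, 5)
pivot(2,2)=3: scale R2 → (0, 0, 1, 9, 6)
  clear (0,2): R0 −= (10)R2 → (1, 0, 0, 2, 0)
  clear (1,2): R1 −= (9)R2 → (0, 1, 0, 4, 8)
  clear (3,2): R3 −= (10)R2 → (0, 0, 0, 5, 5)
pivot(3,3)=5: scale R3 → (0, 0, 0, 1, 1)
  clear (0,3): R0 −= (2)R3 → (1, 0, 0, 0, 9)
  clear (1,3): R1 −= (4)R3 → (0, 1, 0, 0, 4)
  clear (2,3): R2 −= (9)R3 → (0, 0, 1, 0, 8)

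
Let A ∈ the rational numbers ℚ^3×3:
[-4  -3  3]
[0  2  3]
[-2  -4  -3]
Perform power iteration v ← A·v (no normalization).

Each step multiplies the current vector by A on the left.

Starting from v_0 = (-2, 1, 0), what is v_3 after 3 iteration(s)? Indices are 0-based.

v_3 = (38, -46, 90)

v_0 = (-2, 1, 0).
v_1 = A·v_0 = (5, 2, 0).
v_2 = A·v_1 = (-26, 4, -18).
v_3 = A·v_2 = (38, -46, 90).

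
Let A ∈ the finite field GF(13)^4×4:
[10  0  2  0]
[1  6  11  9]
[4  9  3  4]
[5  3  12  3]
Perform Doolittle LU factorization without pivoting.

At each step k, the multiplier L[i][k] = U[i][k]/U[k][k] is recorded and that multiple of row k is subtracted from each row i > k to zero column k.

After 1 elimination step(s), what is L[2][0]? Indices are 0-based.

[col 0] pivot 10
  R1 -= 4*R0 → (0, 6, 3, 9)  (L[1][0] := 4)
  R2 -= 3*R0 → (0, 9, 10, 4)  (L[2][0] := 3)
  R3 -= 7*R0 → (0, 3, 11, 3)  (L[3][0] := 7)

L[2][0] = 3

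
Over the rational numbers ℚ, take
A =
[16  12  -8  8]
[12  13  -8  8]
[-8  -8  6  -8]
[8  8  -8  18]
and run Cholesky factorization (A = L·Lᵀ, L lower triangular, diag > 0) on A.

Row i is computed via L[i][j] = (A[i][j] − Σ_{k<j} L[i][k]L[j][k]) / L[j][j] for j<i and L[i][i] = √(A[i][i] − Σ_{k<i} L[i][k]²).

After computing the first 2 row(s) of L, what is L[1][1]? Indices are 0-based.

L[1][1] = 2

Step 1: L[0][0] = √(16) = 4.
  L[1][0] = (12) / L[0][0] = 3.
Step 2: L[1][1] = √(4) = 2.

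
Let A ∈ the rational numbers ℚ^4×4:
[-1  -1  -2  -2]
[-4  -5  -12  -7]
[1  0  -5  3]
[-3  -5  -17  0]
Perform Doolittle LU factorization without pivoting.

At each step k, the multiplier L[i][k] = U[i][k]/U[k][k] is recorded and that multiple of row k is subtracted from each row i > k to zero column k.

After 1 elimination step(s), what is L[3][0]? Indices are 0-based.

L[3][0] = 3

[col 0] pivot -1
  R1 -= 4*R0 → (0, -1, -4, 1)  (L[1][0] := 4)
  R2 -= -1*R0 → (0, -1, -7, 1)  (L[2][0] := -1)
  R3 -= 3*R0 → (0, -2, -11, 6)  (L[3][0] := 3)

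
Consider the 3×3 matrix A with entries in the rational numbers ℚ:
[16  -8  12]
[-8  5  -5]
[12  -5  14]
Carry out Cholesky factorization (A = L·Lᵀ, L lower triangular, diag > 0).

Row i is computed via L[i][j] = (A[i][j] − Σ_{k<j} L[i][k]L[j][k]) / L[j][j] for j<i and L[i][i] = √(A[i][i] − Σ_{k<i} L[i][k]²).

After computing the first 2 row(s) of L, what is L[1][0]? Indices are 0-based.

L[1][0] = -2

Step 1: L[0][0] = √(16) = 4.
  L[1][0] = (-8) / L[0][0] = -2.
Step 2: L[1][1] = √(1) = 1.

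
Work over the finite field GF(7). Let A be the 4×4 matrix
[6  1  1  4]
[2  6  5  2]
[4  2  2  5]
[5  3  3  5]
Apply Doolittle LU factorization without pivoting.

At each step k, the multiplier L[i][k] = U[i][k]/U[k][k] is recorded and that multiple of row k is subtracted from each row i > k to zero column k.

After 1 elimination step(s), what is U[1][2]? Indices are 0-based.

Step 1: pivot at (0,0) is 6.
  row1 ← row1 − (5)·row0  ⇒  L[1][0]=5, U row1=(0, 1, 0, 3)
  row2 ← row2 − (3)·row0  ⇒  L[2][0]=3, U row2=(0, 6, 6, 0)
  row3 ← row3 − (2)·row0  ⇒  L[3][0]=2, U row3=(0, 1, 1, 4)

U[1][2] = 0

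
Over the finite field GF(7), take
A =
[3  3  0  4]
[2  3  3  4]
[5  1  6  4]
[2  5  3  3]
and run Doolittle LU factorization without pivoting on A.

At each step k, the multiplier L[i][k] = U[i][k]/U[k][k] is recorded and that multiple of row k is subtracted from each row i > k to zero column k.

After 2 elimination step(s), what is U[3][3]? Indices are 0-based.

U[3][3] = 1

[col 0] pivot 3
  R1 -= 3*R0 → (0, 1, 3, 6)  (L[1][0] := 3)
  R2 -= 4*R0 → (0, 3, 6, 2)  (L[2][0] := 4)
  R3 -= 3*R0 → (0, 3, 3, 5)  (L[3][0] := 3)
[col 1] pivot 1
  R2 -= 3*R1 → (0, 0, 4, 5)  (L[2][1] := 3)
  R3 -= 3*R1 → (0, 0, 1, 1)  (L[3][1] := 3)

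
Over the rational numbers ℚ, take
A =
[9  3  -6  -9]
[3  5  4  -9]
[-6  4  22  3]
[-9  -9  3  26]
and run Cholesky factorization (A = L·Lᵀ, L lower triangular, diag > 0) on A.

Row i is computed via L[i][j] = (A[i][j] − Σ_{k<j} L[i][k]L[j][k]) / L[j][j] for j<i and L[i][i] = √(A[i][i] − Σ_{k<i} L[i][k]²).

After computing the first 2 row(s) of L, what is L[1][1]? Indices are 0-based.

Step 1: L[0][0] = √(9) = 3.
  L[1][0] = (3) / L[0][0] = 1.
Step 2: L[1][1] = √(4) = 2.

L[1][1] = 2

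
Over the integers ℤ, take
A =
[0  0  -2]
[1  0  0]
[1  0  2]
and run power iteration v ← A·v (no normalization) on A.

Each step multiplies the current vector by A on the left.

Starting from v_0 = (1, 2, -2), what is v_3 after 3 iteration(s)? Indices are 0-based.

v_3 = (4, 6, 2)

v_0 = (1, 2, -2).
v_1 = A·v_0 = (4, 1, -3).
v_2 = A·v_1 = (6, 4, -2).
v_3 = A·v_2 = (4, 6, 2).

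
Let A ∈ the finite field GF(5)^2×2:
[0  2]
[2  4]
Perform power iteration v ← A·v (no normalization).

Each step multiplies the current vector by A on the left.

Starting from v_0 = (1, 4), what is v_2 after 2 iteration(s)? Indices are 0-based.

v_2 = (1, 3)

v_0 = (1, 4).
v_1 = A·v_0 = (3, 3).
v_2 = A·v_1 = (1, 3).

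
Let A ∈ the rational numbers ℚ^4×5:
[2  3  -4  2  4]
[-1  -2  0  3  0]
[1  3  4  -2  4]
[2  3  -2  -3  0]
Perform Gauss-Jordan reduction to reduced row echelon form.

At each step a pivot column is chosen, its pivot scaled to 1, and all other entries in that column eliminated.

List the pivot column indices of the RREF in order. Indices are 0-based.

pivot(0,0)=2: scale R0 → (1, 3/2, -2, 1, 2)
  clear (1,0): R1 −= (-1)R0 → (0, -1/2, -2, 4, 2)
  clear (2,0): R2 −= (1)R0 → (0, 3/2, 6, -3, 2)
  clear (3,0): R3 −= (2)R0 → (0, 0, 2, -5, -4)
pivot(1,1)=-1/2: scale R1 → (0, 1, 4, -8, -4)
  clear (0,1): R0 −= (3/2)R1 → (1, 0, -8, 13, 8)
  clear (2,1): R2 −= (3/2)R1 → (0, 0, 0, 9, 8)
pivot(2,2): swap R2↔R3
pivot(2,2)=2: scale R2 → (0, 0, 1, -5/2, -2)
  clear (0,2): R0 −= (-8)R2 → (1, 0, 0, -7, -8)
  clear (1,2): R1 −= (4)R2 → (0, 1, 0, 2, 4)
pivot(3,3)=9: scale R3 → (0, 0, 0, 1, 8/9)
  clear (0,3): R0 −= (-7)R3 → (1, 0, 0, 0, -16/9)
  clear (1,3): R1 −= (2)R3 → (0, 1, 0, 0, 20/9)
  clear (2,3): R2 −= (-5/2)R3 → (0, 0, 1, 0, 2/9)

pivot columns: 0, 1, 2, 3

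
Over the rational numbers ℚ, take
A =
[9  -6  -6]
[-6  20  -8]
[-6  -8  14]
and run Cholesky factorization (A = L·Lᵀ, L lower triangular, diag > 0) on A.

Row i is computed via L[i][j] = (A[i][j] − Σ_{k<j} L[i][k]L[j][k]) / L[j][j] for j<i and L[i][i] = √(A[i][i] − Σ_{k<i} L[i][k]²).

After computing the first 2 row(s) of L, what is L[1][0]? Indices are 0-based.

L[1][0] = -2

Step 1: L[0][0] = √(9) = 3.
  L[1][0] = (-6) / L[0][0] = -2.
Step 2: L[1][1] = √(16) = 4.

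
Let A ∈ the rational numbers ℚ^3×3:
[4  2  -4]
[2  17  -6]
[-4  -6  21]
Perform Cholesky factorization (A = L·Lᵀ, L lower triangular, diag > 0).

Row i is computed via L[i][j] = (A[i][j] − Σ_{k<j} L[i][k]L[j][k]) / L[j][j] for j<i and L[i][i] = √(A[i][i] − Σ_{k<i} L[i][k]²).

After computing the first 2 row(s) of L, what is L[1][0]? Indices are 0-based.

Step 1: L[0][0] = √(4) = 2.
  L[1][0] = (2) / L[0][0] = 1.
Step 2: L[1][1] = √(16) = 4.

L[1][0] = 1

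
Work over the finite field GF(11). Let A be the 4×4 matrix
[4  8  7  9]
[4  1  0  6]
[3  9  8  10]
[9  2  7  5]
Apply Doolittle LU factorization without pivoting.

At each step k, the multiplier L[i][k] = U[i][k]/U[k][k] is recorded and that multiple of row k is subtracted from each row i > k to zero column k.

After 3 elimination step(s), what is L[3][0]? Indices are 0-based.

L[3][0] = 5

k=0: U[0][0]=4
  eliminate (1,0): mult=1, new row 1: (0, 4, 4, 8); set L[1][0]=1
  eliminate (2,0): mult=9, new row 2: (0, 3, 0, 6); set L[2][0]=9
  eliminate (3,0): mult=5, new row 3: (0, 6, 5, 4); set L[3][0]=5
k=1: U[1][1]=4
  eliminate (2,1): mult=9, new row 2: (0, 0, 8, 0); set L[2][1]=9
  eliminate (3,1): mult=7, new row 3: (0, 0, 10, 3); set L[3][1]=7
k=2: U[2][2]=8
  eliminate (3,2): mult=4, new row 3: (0, 0, 0, 3); set L[3][2]=4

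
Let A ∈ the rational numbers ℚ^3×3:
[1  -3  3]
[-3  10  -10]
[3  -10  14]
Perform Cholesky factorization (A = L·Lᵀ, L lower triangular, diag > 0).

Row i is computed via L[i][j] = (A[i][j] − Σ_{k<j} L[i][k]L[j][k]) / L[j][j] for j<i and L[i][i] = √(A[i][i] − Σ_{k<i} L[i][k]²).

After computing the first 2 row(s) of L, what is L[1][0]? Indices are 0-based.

Step 1: L[0][0] = √(1) = 1.
  L[1][0] = (-3) / L[0][0] = -3.
Step 2: L[1][1] = √(1) = 1.

L[1][0] = -3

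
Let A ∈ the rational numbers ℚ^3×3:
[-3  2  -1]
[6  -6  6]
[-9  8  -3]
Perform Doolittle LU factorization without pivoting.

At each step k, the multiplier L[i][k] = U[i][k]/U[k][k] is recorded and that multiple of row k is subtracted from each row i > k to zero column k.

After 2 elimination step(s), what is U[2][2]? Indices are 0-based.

U[2][2] = 4

[col 0] pivot -3
  R1 -= -2*R0 → (0, -2, 4)  (L[1][0] := -2)
  R2 -= 3*R0 → (0, 2, 0)  (L[2][0] := 3)
[col 1] pivot -2
  R2 -= -1*R1 → (0, 0, 4)  (L[2][1] := -1)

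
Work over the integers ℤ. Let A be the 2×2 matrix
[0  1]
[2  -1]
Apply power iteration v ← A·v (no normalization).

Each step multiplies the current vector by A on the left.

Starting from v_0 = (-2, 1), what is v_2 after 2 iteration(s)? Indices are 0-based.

v_0 = (-2, 1).
v_1 = A·v_0 = (1, -5).
v_2 = A·v_1 = (-5, 7).

v_2 = (-5, 7)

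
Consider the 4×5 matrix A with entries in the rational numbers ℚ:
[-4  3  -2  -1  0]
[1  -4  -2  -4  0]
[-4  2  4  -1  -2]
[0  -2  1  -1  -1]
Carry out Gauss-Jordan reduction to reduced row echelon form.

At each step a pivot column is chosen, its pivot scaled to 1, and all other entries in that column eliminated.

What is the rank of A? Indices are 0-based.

[1] R0 /= -4  ⇒  (1, -3/4, 1/2, 1/4, 0)
     R1 -= 1·R0  ⇒  (0, -13/4, -5/2, -17/4, 0)
     R2 -= -4·R0  ⇒  (0, -1, 6, 0, -2)
[2] R1 /= -13/4  ⇒  (0, 1, 10/13, 17/13, 0)
     R0 -= -3/4·R1  ⇒  (1, 0, 14/13, 16/13, 0)
     R2 -= -1·R1  ⇒  (0, 0, 88/13, 17/13, -2)
     R3 -= -2·R1  ⇒  (0, 0, 33/13, 21/13, -1)
[3] R2 /= 88/13  ⇒  (0, 0, 1, 17/88, -13/44)
     R0 -= 14/13·R2  ⇒  (1, 0, 0, 45/44, 7/22)
     R1 -= 10/13·R2  ⇒  (0, 1, 0, 51/44, 5/22)
     R3 -= 33/13·R2  ⇒  (0, 0, 0, 9/8, -1/4)
[4] R3 /= 9/8  ⇒  (0, 0, 0, 1, -2/9)
     R0 -= 45/44·R3  ⇒  (1, 0, 0, 0, 6/11)
     R1 -= 51/44·R3  ⇒  (0, 1, 0, 0, 16/33)
     R2 -= 17/88·R3  ⇒  (0, 0, 1, 0, -25/99)

rank = 4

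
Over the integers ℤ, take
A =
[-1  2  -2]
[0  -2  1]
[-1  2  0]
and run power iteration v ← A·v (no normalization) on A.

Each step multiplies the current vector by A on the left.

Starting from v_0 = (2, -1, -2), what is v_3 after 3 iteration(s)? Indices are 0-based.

v_3 = (-16, 8, -16)

v_0 = (2, -1, -2).
v_1 = A·v_0 = (0, 0, -4).
v_2 = A·v_1 = (8, -4, 0).
v_3 = A·v_2 = (-16, 8, -16).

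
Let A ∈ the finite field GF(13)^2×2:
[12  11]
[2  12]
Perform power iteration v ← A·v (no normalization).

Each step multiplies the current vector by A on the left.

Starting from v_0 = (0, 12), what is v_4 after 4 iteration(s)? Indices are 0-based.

v_0 = (0, 12).
v_1 = A·v_0 = (2, 1).
v_2 = A·v_1 = (9, 3).
v_3 = A·v_2 = (11, 2).
v_4 = A·v_3 = (11, 7).

v_4 = (11, 7)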